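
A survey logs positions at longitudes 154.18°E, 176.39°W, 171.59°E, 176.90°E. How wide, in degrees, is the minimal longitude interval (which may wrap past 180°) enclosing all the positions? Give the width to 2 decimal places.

29.43°

Sort the longitudes: -176.39°, +154.18°, +171.59°, +176.90°.
Eastward gaps between consecutive values (wrapping around): 330.57°, 17.41°, 5.31°, 6.71°.
Largest gap = 330.57° ⇒ minimal covering band is its complement: 360° − 330.57° = 29.43°.
Band runs from +154.18° eastward to -176.39°, crossing the antimeridian.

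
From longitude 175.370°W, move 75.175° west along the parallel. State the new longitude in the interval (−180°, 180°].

Start at -175.370°; shift −75.175° → -250.545°.
-250.545° lies outside (−180°, 180°]; add 360° → +109.455°.

109.455°E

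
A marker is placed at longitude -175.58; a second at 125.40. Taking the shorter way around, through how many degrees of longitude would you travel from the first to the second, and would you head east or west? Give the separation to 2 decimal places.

Raw difference: 125.40 − -175.58 = 300.98°.
Normalise into (−180°, 180°]: 300.98° − 360° = -59.02°.
Negative ⇒ the second point lies to the west; separation 59.02°.

59.02° west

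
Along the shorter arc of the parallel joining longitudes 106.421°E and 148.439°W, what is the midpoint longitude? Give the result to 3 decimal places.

Signed shortest Δλ from +106.421° to -148.439° is +105.140°.
Midpoint longitude = +106.421° + (+105.140°)/2 = +106.421° + 52.570° = +158.991°.
(The naïve average (+106.421 + -148.439)/2 = -21.009° is on the wrong side of the globe.)

158.991°E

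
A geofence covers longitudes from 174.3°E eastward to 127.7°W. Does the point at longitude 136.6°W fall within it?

Band width going east from +174.3° to -127.7°: ((-127.7 − 174.3) mod 360) = 58.0°.
Offset of -136.6° east of the west edge: ((-136.6 − 174.3) mod 360) = 49.1°.
49.1° ≤ 58.0° ⇒ inside.

Yes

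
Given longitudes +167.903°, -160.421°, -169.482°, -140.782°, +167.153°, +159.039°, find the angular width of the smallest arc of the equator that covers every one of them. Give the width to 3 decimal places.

60.179°

Sort the longitudes: -169.482°, -160.421°, -140.782°, +159.039°, +167.153°, +167.903°.
Eastward gaps between consecutive values (wrapping around): 9.061°, 19.639°, 299.821°, 8.114°, 0.750°, 22.615°.
Largest gap = 299.821° ⇒ minimal covering band is its complement: 360° − 299.821° = 60.179°.
Band runs from +159.039° eastward to -140.782°, crossing the antimeridian.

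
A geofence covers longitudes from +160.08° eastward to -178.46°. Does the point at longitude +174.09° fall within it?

Band width going east from +160.08° to -178.46°: ((-178.46 − 160.08) mod 360) = 21.46°.
Offset of +174.09° east of the west edge: ((174.09 − 160.08) mod 360) = 14.01°.
14.01° ≤ 21.46° ⇒ inside.

Yes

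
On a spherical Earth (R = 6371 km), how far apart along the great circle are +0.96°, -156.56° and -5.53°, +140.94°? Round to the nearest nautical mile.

3767 nmi

Δλ = 140.94 − -156.56 = 297.50°; wrapped into (−180°, 180°]: -62.50°.
Δφ = -5.53 − 0.96 = -6.49°.
a = sin²(Δφ/2) + cos φ₁ · cos φ₂ · sin²(Δλ/2) = 0.271040.
c = 2·atan2(√a, √(1−a)) = 1.09514 rad → d = 6371·c ≈ 6977.15 km ≈ 3767.36 nmi.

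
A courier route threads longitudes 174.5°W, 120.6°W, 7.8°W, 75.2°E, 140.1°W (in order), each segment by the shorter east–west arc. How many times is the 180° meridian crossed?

1

Leg 1: -174.5° → -120.6°, shortest Δλ = 53.9° (east) — does not cross 180°.
Leg 2: -120.6° → -7.8°, shortest Δλ = 112.8° (east) — does not cross 180°.
Leg 3: -7.8° → +75.2°, shortest Δλ = 83.0° (east) — does not cross 180°.
Leg 4: +75.2° → -140.1°, shortest Δλ = 144.7° (east) — crosses 180°.
Total crossings: 1.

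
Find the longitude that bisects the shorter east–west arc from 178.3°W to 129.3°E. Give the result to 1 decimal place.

155.5°E

Signed shortest Δλ from -178.3° to +129.3° is -52.4°.
Midpoint longitude = -178.3° + (-52.4°)/2 = -178.3° − 26.2° = -204.5°.
Normalise into (−180°, 180°]: +155.5°.
(The naïve average (-178.3 + +129.3)/2 = -24.5° is on the wrong side of the globe.)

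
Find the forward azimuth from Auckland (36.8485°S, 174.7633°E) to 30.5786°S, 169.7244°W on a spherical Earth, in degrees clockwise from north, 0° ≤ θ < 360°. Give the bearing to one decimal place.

68.6°

Δλ = -169.7244 − 174.7633 = -344.4877°; wrapped into (−180°, 180°]: 15.5123°.
θ = atan2( sin Δλ · cos φ₂ , cos φ₁ · sin φ₂ − sin φ₁ · cos φ₂ · cos Δλ )
  = atan2(0.23025, 0.09040) = 68.563° → normalised to [0°, 360°): 68.563°.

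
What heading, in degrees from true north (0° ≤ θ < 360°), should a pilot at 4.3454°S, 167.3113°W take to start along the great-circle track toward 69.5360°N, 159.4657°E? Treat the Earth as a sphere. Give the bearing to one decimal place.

348.7°

Δλ = 159.4657 − -167.3113 = 326.7770°; wrapped into (−180°, 180°]: -33.2230°.
θ = atan2( sin Δλ · cos φ₂ , cos φ₁ · sin φ₂ − sin φ₁ · cos φ₂ · cos Δλ )
  = atan2(-0.19156, 0.95636) = -11.326° → normalised to [0°, 360°): 348.674°.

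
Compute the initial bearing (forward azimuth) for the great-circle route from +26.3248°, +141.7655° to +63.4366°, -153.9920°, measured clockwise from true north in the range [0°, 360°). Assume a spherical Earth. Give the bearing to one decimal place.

Δλ = -153.9920 − 141.7655 = -295.7575°; wrapped into (−180°, 180°]: 64.2425°.
θ = atan2( sin Δλ · cos φ₂ , cos φ₁ · sin φ₂ − sin φ₁ · cos φ₂ · cos Δλ )
  = atan2(0.40276, 0.71550) = 29.375° → normalised to [0°, 360°): 29.375°.

29.4°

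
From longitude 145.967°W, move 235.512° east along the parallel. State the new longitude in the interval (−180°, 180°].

Start at -145.967°; shift +235.512° → +89.545°.
+89.545° already lies in (−180°, 180°].

89.545°E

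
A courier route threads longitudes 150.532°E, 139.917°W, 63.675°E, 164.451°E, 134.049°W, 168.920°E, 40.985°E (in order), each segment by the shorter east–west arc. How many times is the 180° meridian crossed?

4

Leg 1: +150.532° → -139.917°, shortest Δλ = 69.551° (east) — crosses 180°.
Leg 2: -139.917° → +63.675°, shortest Δλ = -156.408° (west) — crosses 180°.
Leg 3: +63.675° → +164.451°, shortest Δλ = 100.776° (east) — does not cross 180°.
Leg 4: +164.451° → -134.049°, shortest Δλ = 61.5° (east) — crosses 180°.
Leg 5: -134.049° → +168.920°, shortest Δλ = -57.031° (west) — crosses 180°.
Leg 6: +168.920° → +40.985°, shortest Δλ = -127.935° (west) — does not cross 180°.
Total crossings: 4.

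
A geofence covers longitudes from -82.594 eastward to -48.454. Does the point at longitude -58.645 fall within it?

Band width going east from -82.594° to -48.454°: ((-48.454 − -82.594) mod 360) = 34.140°.
Offset of -58.645° east of the west edge: ((-58.645 − -82.594) mod 360) = 23.949°.
23.949° ≤ 34.140° ⇒ inside.

Yes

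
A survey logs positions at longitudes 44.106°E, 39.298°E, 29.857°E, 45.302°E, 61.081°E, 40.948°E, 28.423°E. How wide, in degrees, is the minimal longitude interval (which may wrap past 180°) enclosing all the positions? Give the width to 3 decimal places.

32.658°

Sort the longitudes: +28.423°, +29.857°, +39.298°, +40.948°, +44.106°, +45.302°, +61.081°.
Eastward gaps between consecutive values (wrapping around): 1.434°, 9.441°, 1.650°, 3.158°, 1.196°, 15.779°, 327.342°.
Largest gap = 327.342° ⇒ minimal covering band is its complement: 360° − 327.342° = 32.658°.
Band runs from +28.423° eastward to +61.081°.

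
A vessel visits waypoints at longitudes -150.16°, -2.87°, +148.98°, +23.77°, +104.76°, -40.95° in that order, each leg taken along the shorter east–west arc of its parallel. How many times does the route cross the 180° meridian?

0

Leg 1: -150.16° → -2.87°, shortest Δλ = 147.29° (east) — does not cross 180°.
Leg 2: -2.87° → +148.98°, shortest Δλ = 151.85° (east) — does not cross 180°.
Leg 3: +148.98° → +23.77°, shortest Δλ = -125.21° (west) — does not cross 180°.
Leg 4: +23.77° → +104.76°, shortest Δλ = 80.99° (east) — does not cross 180°.
Leg 5: +104.76° → -40.95°, shortest Δλ = -145.71° (west) — does not cross 180°.
Total crossings: 0.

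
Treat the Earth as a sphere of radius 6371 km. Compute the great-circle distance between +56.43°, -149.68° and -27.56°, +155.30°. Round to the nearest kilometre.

10674 km

Δλ = 155.30 − -149.68 = 304.98°; wrapped into (−180°, 180°]: -55.02°.
Δφ = -27.56 − 56.43 = -83.99°.
a = sin²(Δφ/2) + cos φ₁ · cos φ₂ · sin²(Δλ/2) = 0.552238.
c = 2·atan2(√a, √(1−a)) = 1.67546 rad → d = 6371·c ≈ 10674.37 km.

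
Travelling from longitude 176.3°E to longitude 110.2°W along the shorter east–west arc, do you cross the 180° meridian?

Yes

Naïve |-110.2 − 176.3| = 286.5° > 180°, so the shorter arc goes the other way round — across 180°.
Signed shortest Δλ = ((-110.2 − 176.3 + 180) mod 360) − 180 = 73.5°.
Going east by 73.5° from +176.3° passes through 180° before reaching -110.2°.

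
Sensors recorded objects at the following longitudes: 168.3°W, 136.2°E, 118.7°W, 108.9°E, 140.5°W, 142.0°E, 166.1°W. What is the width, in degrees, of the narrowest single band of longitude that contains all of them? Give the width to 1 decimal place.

Sort the longitudes: -168.3°, -166.1°, -140.5°, -118.7°, +108.9°, +136.2°, +142.0°.
Eastward gaps between consecutive values (wrapping around): 2.2°, 25.6°, 21.8°, 227.6°, 27.3°, 5.8°, 49.7°.
Largest gap = 227.6° ⇒ minimal covering band is its complement: 360° − 227.6° = 132.4°.
Band runs from +108.9° eastward to -118.7°, crossing the antimeridian.

132.4°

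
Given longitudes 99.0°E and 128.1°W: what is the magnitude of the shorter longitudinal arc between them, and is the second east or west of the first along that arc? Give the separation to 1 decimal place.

132.9° east

Raw difference: -128.1 − 99.0 = -227.1°.
Normalise into (−180°, 180°]: -227.1° + 360° = 132.9°.
Positive ⇒ the second point lies to the east; separation 132.9°.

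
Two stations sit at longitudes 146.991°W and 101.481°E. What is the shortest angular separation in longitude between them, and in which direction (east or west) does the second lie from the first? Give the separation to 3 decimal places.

111.528° west

Raw difference: 101.481 − -146.991 = 248.472°.
Normalise into (−180°, 180°]: 248.472° − 360° = -111.528°.
Negative ⇒ the second point lies to the west; separation 111.528°.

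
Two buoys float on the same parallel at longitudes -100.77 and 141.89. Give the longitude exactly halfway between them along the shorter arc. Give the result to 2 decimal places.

Signed shortest Δλ from -100.77° to +141.89° is -117.34°.
Midpoint longitude = -100.77° + (-117.34°)/2 = -100.77° − 58.67° = -159.44°.
(The naïve average (-100.77 + +141.89)/2 = 20.56° is on the wrong side of the globe.)

-159.44°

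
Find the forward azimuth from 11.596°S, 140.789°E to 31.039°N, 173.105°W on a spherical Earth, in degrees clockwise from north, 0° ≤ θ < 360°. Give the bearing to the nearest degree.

45°

Δλ = -173.105 − 140.789 = -313.894°; wrapped into (−180°, 180°]: 46.106°.
θ = atan2( sin Δλ · cos φ₂ , cos φ₁ · sin φ₂ − sin φ₁ · cos φ₂ · cos Δλ )
  = atan2(0.61744, 0.62451) = 44.674° → normalised to [0°, 360°): 44.674°.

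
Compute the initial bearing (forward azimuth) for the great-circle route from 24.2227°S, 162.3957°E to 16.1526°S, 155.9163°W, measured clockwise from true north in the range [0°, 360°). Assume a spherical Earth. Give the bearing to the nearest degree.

Δλ = -155.9163 − 162.3957 = -318.3120°; wrapped into (−180°, 180°]: 41.6880°.
θ = atan2( sin Δλ · cos φ₂ , cos φ₁ · sin φ₂ − sin φ₁ · cos φ₂ · cos Δλ )
  = atan2(0.63882, 0.04059) = 86.364° → normalised to [0°, 360°): 86.364°.

86°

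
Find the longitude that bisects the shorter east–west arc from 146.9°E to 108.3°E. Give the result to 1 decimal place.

Signed shortest Δλ from +146.9° to +108.3° is -38.6°.
Midpoint longitude = +146.9° + (-38.6°)/2 = +146.9° − 19.3° = +127.6°.

127.6°E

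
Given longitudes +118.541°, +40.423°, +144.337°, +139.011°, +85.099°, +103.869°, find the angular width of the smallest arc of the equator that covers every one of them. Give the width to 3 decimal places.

103.914°

Sort the longitudes: +40.423°, +85.099°, +103.869°, +118.541°, +139.011°, +144.337°.
Eastward gaps between consecutive values (wrapping around): 44.676°, 18.770°, 14.672°, 20.470°, 5.326°, 256.086°.
Largest gap = 256.086° ⇒ minimal covering band is its complement: 360° − 256.086° = 103.914°.
Band runs from +40.423° eastward to +144.337°.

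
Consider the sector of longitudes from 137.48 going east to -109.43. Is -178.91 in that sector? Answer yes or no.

Band width going east from +137.48° to -109.43°: ((-109.43 − 137.48) mod 360) = 113.09°.
Offset of -178.91° east of the west edge: ((-178.91 − 137.48) mod 360) = 43.61°.
43.61° ≤ 113.09° ⇒ inside.

Yes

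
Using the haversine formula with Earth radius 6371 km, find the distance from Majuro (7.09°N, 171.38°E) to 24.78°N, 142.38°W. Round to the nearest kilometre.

5288 km

Δλ = -142.38 − 171.38 = -313.76°; wrapped into (−180°, 180°]: 46.24°.
Δφ = 24.78 − 7.09 = 17.69°.
a = sin²(Δφ/2) + cos φ₁ · cos φ₂ · sin²(Δλ/2) = 0.162556.
c = 2·atan2(√a, √(1−a)) = 0.82998 rad → d = 6371·c ≈ 5287.83 km.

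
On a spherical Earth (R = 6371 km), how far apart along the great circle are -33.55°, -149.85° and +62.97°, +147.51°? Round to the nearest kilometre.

Δλ = 147.51 − -149.85 = 297.36°; wrapped into (−180°, 180°]: -62.64°.
Δφ = 62.97 − -33.55 = 96.52°.
a = sin²(Δφ/2) + cos φ₁ · cos φ₂ · sin²(Δλ/2) = 0.659116.
c = 2·atan2(√a, √(1−a)) = 1.89466 rad → d = 6371·c ≈ 12070.88 km.

12071 km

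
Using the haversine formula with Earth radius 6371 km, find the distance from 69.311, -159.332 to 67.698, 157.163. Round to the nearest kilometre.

Δλ = 157.163 − -159.332 = 316.495°; wrapped into (−180°, 180°]: -43.505°.
Δφ = 67.698 − 69.311 = -1.613°.
a = sin²(Δφ/2) + cos φ₁ · cos φ₂ · sin²(Δλ/2) = 0.018612.
c = 2·atan2(√a, √(1−a)) = 0.27370 rad → d = 6371·c ≈ 1743.77 km.

1744 km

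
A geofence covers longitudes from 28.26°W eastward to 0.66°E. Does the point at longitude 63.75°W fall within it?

No

Band width going east from -28.26° to +0.66°: ((0.66 − -28.26) mod 360) = 28.92°.
Offset of -63.75° east of the west edge: ((-63.75 − -28.26) mod 360) = 324.51°.
324.51° > 28.92° ⇒ outside.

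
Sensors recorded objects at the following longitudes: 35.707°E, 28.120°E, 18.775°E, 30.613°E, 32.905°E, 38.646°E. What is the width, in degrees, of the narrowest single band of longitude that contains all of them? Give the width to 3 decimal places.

Sort the longitudes: +18.775°, +28.120°, +30.613°, +32.905°, +35.707°, +38.646°.
Eastward gaps between consecutive values (wrapping around): 9.345°, 2.493°, 2.292°, 2.802°, 2.939°, 340.129°.
Largest gap = 340.129° ⇒ minimal covering band is its complement: 360° − 340.129° = 19.871°.
Band runs from +18.775° eastward to +38.646°.

19.871°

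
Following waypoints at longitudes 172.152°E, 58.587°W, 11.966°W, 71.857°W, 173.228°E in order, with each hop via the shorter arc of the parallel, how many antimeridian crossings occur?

Leg 1: +172.152° → -58.587°, shortest Δλ = 129.261° (east) — crosses 180°.
Leg 2: -58.587° → -11.966°, shortest Δλ = 46.621° (east) — does not cross 180°.
Leg 3: -11.966° → -71.857°, shortest Δλ = -59.891° (west) — does not cross 180°.
Leg 4: -71.857° → +173.228°, shortest Δλ = -114.915° (west) — crosses 180°.
Total crossings: 2.

2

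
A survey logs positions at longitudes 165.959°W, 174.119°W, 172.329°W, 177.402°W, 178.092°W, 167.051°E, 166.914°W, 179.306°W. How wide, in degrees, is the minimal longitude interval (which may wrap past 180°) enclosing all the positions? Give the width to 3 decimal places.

26.990°

Sort the longitudes: -179.306°, -178.092°, -177.402°, -174.119°, -172.329°, -166.914°, -165.959°, +167.051°.
Eastward gaps between consecutive values (wrapping around): 1.214°, 0.690°, 3.283°, 1.790°, 5.415°, 0.955°, 333.010°, 13.643°.
Largest gap = 333.010° ⇒ minimal covering band is its complement: 360° − 333.010° = 26.990°.
Band runs from +167.051° eastward to -165.959°, crossing the antimeridian.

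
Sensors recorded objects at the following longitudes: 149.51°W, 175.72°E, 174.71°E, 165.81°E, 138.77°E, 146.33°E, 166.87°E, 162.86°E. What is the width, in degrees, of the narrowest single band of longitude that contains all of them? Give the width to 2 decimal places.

71.72°

Sort the longitudes: -149.51°, +138.77°, +146.33°, +162.86°, +165.81°, +166.87°, +174.71°, +175.72°.
Eastward gaps between consecutive values (wrapping around): 288.28°, 7.56°, 16.53°, 2.95°, 1.06°, 7.84°, 1.01°, 34.77°.
Largest gap = 288.28° ⇒ minimal covering band is its complement: 360° − 288.28° = 71.72°.
Band runs from +138.77° eastward to -149.51°, crossing the antimeridian.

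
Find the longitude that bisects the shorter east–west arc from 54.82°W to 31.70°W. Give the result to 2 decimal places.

43.26°W

Signed shortest Δλ from -54.82° to -31.70° is +23.12°.
Midpoint longitude = -54.82° + (+23.12°)/2 = -54.82° + 11.56° = -43.26°.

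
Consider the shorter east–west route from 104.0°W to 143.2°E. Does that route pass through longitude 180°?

Yes

Naïve |143.2 − -104.0| = 247.2° > 180°, so the shorter arc goes the other way round — across 180°.
Signed shortest Δλ = ((143.2 − -104.0 + 180) mod 360) − 180 = -112.8°.
Going west by 112.8° from -104.0° passes through 180° before reaching +143.2°.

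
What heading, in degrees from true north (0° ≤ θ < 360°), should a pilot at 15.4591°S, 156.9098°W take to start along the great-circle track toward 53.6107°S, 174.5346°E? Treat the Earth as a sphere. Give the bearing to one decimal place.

204.0°

Δλ = 174.5346 − -156.9098 = 331.4444°; wrapped into (−180°, 180°]: -28.5556°.
θ = atan2( sin Δλ · cos φ₂ , cos φ₁ · sin φ₂ − sin φ₁ · cos φ₂ · cos Δλ )
  = atan2(-0.28359, -0.63698) = -156.001° → normalised to [0°, 360°): 203.999°.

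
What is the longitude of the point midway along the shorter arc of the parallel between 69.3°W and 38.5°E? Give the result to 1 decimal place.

15.4°W

Signed shortest Δλ from -69.3° to +38.5° is +107.8°.
Midpoint longitude = -69.3° + (+107.8°)/2 = -69.3° + 53.9° = -15.4°.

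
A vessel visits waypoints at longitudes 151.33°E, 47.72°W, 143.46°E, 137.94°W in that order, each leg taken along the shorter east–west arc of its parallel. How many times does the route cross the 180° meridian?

Leg 1: +151.33° → -47.72°, shortest Δλ = 160.95° (east) — crosses 180°.
Leg 2: -47.72° → +143.46°, shortest Δλ = -168.82° (west) — crosses 180°.
Leg 3: +143.46° → -137.94°, shortest Δλ = 78.6° (east) — crosses 180°.
Total crossings: 3.

3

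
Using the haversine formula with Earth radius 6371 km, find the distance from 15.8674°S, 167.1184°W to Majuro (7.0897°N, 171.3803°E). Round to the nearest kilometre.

Δλ = 171.3803 − -167.1184 = 338.4987°; wrapped into (−180°, 180°]: -21.5013°.
Δφ = 7.0897 − -15.8674 = 22.9571°.
a = sin²(Δφ/2) + cos φ₁ · cos φ₂ · sin²(Δλ/2) = 0.072815.
c = 2·atan2(√a, √(1−a)) = 0.54646 rad → d = 6371·c ≈ 3481.49 km.

3481 km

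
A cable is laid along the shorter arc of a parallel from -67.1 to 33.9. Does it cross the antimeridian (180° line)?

Signed shortest Δλ = ((33.9 − -67.1 + 180) mod 360) − 180 = 101.0°.
Going east by 101.0° from -67.1° reaches +33.9° without touching 180°.

No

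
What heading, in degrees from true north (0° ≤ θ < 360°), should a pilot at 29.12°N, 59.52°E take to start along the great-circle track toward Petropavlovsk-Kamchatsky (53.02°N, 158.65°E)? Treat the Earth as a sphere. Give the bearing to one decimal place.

Δλ = 158.65 − 59.52 = 99.13°.
θ = atan2( sin Δλ · cos φ₂ , cos φ₁ · sin φ₂ − sin φ₁ · cos φ₂ · cos Δλ )
  = atan2(0.59392, 0.74432) = 38.587° → normalised to [0°, 360°): 38.587°.

38.6°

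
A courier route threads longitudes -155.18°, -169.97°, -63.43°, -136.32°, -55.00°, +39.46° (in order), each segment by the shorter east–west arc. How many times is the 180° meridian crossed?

Leg 1: -155.18° → -169.97°, shortest Δλ = -14.79° (west) — does not cross 180°.
Leg 2: -169.97° → -63.43°, shortest Δλ = 106.54° (east) — does not cross 180°.
Leg 3: -63.43° → -136.32°, shortest Δλ = -72.89° (west) — does not cross 180°.
Leg 4: -136.32° → -55.00°, shortest Δλ = 81.32° (east) — does not cross 180°.
Leg 5: -55.00° → +39.46°, shortest Δλ = 94.46° (east) — does not cross 180°.
Total crossings: 0.

0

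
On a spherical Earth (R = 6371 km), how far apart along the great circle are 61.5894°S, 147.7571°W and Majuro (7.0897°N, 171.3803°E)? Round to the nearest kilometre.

8407 km

Δλ = 171.3803 − -147.7571 = 319.1374°; wrapped into (−180°, 180°]: -40.8626°.
Δφ = 7.0897 − -61.5894 = 68.6791°.
a = sin²(Δφ/2) + cos φ₁ · cos φ₂ · sin²(Δλ/2) = 0.375740.
c = 2·atan2(√a, √(1−a)) = 1.31965 rad → d = 6371·c ≈ 8407.46 km.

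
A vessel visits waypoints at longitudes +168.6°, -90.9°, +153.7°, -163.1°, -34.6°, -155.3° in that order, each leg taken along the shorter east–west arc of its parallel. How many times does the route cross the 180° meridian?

Leg 1: +168.6° → -90.9°, shortest Δλ = 100.5° (east) — crosses 180°.
Leg 2: -90.9° → +153.7°, shortest Δλ = -115.4° (west) — crosses 180°.
Leg 3: +153.7° → -163.1°, shortest Δλ = 43.2° (east) — crosses 180°.
Leg 4: -163.1° → -34.6°, shortest Δλ = 128.5° (east) — does not cross 180°.
Leg 5: -34.6° → -155.3°, shortest Δλ = -120.7° (west) — does not cross 180°.
Total crossings: 3.

3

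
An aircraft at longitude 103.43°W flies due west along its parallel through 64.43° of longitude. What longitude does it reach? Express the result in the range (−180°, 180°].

167.86°W

Start at -103.43°; shift −64.43° → -167.86°.
-167.86° already lies in (−180°, 180°].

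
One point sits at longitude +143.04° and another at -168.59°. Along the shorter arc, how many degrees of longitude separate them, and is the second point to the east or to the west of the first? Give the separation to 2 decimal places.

48.37° east

Raw difference: -168.59 − 143.04 = -311.63°.
Normalise into (−180°, 180°]: -311.63° + 360° = 48.37°.
Positive ⇒ the second point lies to the east; separation 48.37°.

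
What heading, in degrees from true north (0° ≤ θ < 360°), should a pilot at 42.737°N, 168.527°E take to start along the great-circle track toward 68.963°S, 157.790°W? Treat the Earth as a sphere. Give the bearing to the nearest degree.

Δλ = -157.790 − 168.527 = -326.317°; wrapped into (−180°, 180°]: 33.683°.
θ = atan2( sin Δλ · cos φ₂ , cos φ₁ · sin φ₂ − sin φ₁ · cos φ₂ · cos Δλ )
  = atan2(0.19908, -0.88824) = 167.367° → normalised to [0°, 360°): 167.367°.

167°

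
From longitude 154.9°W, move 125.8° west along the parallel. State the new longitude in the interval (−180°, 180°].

79.3°E

Start at -154.9°; shift −125.8° → -280.7°.
-280.7° lies outside (−180°, 180°]; add 360° → +79.3°.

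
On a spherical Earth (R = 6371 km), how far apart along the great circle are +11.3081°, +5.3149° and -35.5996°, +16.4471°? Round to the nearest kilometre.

Δλ = 16.4471 − 5.3149 = 11.1322°.
Δφ = -35.5996 − 11.3081 = -46.9077°.
a = sin²(Δφ/2) + cos φ₁ · cos φ₂ · sin²(Δλ/2) = 0.165913.
c = 2·atan2(√a, √(1−a)) = 0.83905 rad → d = 6371·c ≈ 5345.56 km.

5346 km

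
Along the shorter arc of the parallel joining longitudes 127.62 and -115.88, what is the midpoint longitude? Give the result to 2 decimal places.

Signed shortest Δλ from +127.62° to -115.88° is +116.50°.
Midpoint longitude = +127.62° + (+116.50°)/2 = +127.62° + 58.25° = +185.87°.
Normalise into (−180°, 180°]: -174.13°.
(The naïve average (+127.62 + -115.88)/2 = 5.87° is on the wrong side of the globe.)

-174.13°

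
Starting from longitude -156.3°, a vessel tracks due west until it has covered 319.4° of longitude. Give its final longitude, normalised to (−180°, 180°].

Start at -156.3°; shift −319.4° → -475.7°.
-475.7° lies outside (−180°, 180°]; add 360° → -115.7°.

-115.7°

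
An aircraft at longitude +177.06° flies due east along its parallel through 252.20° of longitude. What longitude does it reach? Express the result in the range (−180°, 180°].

Start at +177.06°; shift +252.20° → +429.26°.
+429.26° lies outside (−180°, 180°]; subtract 360° → +69.26°.

+69.26°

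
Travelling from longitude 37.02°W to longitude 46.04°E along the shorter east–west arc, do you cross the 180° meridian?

Signed shortest Δλ = ((46.04 − -37.02 + 180) mod 360) − 180 = 83.06°.
Going east by 83.06° from -37.02° reaches +46.04° without touching 180°.

No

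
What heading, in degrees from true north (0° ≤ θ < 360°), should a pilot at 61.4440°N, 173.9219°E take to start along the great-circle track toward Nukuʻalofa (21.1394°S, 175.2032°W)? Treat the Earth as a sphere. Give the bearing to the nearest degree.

170°

Δλ = -175.2032 − 173.9219 = -349.1251°; wrapped into (−180°, 180°]: 10.8749°.
θ = atan2( sin Δλ · cos φ₂ , cos φ₁ · sin φ₂ − sin φ₁ · cos φ₂ · cos Δλ )
  = atan2(0.17597, -0.97692) = 169.789° → normalised to [0°, 360°): 169.789°.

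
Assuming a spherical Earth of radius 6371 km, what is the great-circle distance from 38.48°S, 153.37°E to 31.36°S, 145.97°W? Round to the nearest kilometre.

5488 km

Δλ = -145.97 − 153.37 = -299.34°; wrapped into (−180°, 180°]: 60.66°.
Δφ = -31.36 − -38.48 = 7.12°.
a = sin²(Δφ/2) + cos φ₁ · cos φ₂ · sin²(Δλ/2) = 0.174317.
c = 2·atan2(√a, √(1−a)) = 0.86141 rad → d = 6371·c ≈ 5488.07 km.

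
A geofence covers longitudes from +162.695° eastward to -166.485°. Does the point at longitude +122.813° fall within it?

No

Band width going east from +162.695° to -166.485°: ((-166.485 − 162.695) mod 360) = 30.820°.
Offset of +122.813° east of the west edge: ((122.813 − 162.695) mod 360) = 320.118°.
320.118° > 30.820° ⇒ outside.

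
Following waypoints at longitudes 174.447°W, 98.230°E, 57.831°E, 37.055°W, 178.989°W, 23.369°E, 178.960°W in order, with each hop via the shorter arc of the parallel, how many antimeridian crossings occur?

Leg 1: -174.447° → +98.230°, shortest Δλ = -87.323° (west) — crosses 180°.
Leg 2: +98.230° → +57.831°, shortest Δλ = -40.399° (west) — does not cross 180°.
Leg 3: +57.831° → -37.055°, shortest Δλ = -94.886° (west) — does not cross 180°.
Leg 4: -37.055° → -178.989°, shortest Δλ = -141.934° (west) — does not cross 180°.
Leg 5: -178.989° → +23.369°, shortest Δλ = -157.642° (west) — crosses 180°.
Leg 6: +23.369° → -178.960°, shortest Δλ = 157.671° (east) — crosses 180°.
Total crossings: 3.

3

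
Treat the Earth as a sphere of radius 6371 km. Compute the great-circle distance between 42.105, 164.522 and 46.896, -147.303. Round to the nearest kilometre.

3797 km

Δλ = -147.303 − 164.522 = -311.825°; wrapped into (−180°, 180°]: 48.175°.
Δφ = 46.896 − 42.105 = 4.791°.
a = sin²(Δφ/2) + cos φ₁ · cos φ₂ · sin²(Δλ/2) = 0.086194.
c = 2·atan2(√a, √(1−a)) = 0.59596 rad → d = 6371·c ≈ 3796.83 km.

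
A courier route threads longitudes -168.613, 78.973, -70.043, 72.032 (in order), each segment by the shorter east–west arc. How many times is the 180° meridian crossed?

Leg 1: -168.613° → +78.973°, shortest Δλ = -112.414° (west) — crosses 180°.
Leg 2: +78.973° → -70.043°, shortest Δλ = -149.016° (west) — does not cross 180°.
Leg 3: -70.043° → +72.032°, shortest Δλ = 142.075° (east) — does not cross 180°.
Total crossings: 1.

1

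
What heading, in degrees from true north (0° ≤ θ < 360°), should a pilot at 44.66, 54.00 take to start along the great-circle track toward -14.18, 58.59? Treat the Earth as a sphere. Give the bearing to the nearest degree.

Δλ = 58.59 − 54.00 = 4.59°.
θ = atan2( sin Δλ · cos φ₂ , cos φ₁ · sin φ₂ − sin φ₁ · cos φ₂ · cos Δλ )
  = atan2(0.07759, -0.85354) = 174.806° → normalised to [0°, 360°): 174.806°.

175°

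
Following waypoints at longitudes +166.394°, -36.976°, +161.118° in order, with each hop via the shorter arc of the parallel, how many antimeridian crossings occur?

2

Leg 1: +166.394° → -36.976°, shortest Δλ = 156.63° (east) — crosses 180°.
Leg 2: -36.976° → +161.118°, shortest Δλ = -161.906° (west) — crosses 180°.
Total crossings: 2.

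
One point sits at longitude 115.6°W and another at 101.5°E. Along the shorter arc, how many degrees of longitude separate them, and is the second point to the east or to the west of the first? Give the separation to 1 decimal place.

142.9° west

Raw difference: 101.5 − -115.6 = 217.1°.
Normalise into (−180°, 180°]: 217.1° − 360° = -142.9°.
Negative ⇒ the second point lies to the west; separation 142.9°.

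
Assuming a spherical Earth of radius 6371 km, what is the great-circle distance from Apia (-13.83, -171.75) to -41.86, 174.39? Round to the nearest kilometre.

Δλ = 174.39 − -171.75 = 346.14°; wrapped into (−180°, 180°]: -13.86°.
Δφ = -41.86 − -13.83 = -28.03°.
a = sin²(Δφ/2) + cos φ₁ · cos φ₂ · sin²(Δλ/2) = 0.069177.
c = 2·atan2(√a, √(1−a)) = 0.53229 rad → d = 6371·c ≈ 3391.24 km.

3391 km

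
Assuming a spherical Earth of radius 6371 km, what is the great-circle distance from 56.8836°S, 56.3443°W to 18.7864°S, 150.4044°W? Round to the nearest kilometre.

8509 km

Δλ = -150.4044 − -56.3443 = -94.0601°.
Δφ = -18.7864 − -56.8836 = 38.0972°.
a = sin²(Δφ/2) + cos φ₁ · cos φ₂ · sin²(Δλ/2) = 0.383446.
c = 2·atan2(√a, √(1−a)) = 1.33552 rad → d = 6371·c ≈ 8508.62 km.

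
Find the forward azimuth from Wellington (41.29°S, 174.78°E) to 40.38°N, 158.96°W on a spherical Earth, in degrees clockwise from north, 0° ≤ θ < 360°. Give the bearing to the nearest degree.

Δλ = -158.96 − 174.78 = -333.74°; wrapped into (−180°, 180°]: 26.26°.
θ = atan2( sin Δλ · cos φ₂ , cos φ₁ · sin φ₂ − sin φ₁ · cos φ₂ · cos Δλ )
  = atan2(0.33704, 0.93757) = 19.773° → normalised to [0°, 360°): 19.773°.

20°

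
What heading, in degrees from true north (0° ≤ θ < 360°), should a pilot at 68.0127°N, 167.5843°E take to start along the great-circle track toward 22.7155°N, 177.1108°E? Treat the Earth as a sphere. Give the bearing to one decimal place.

Δλ = 177.1108 − 167.5843 = 9.5265°.
θ = atan2( sin Δλ · cos φ₂ , cos φ₁ · sin φ₂ − sin φ₁ · cos φ₂ · cos Δλ )
  = atan2(0.15267, -0.69897) = 167.679° → normalised to [0°, 360°): 167.679°.

167.7°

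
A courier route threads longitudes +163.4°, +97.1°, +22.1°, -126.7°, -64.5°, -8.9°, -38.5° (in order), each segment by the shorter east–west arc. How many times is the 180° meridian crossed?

Leg 1: +163.4° → +97.1°, shortest Δλ = -66.3° (west) — does not cross 180°.
Leg 2: +97.1° → +22.1°, shortest Δλ = -75.0° (west) — does not cross 180°.
Leg 3: +22.1° → -126.7°, shortest Δλ = -148.8° (west) — does not cross 180°.
Leg 4: -126.7° → -64.5°, shortest Δλ = 62.2° (east) — does not cross 180°.
Leg 5: -64.5° → -8.9°, shortest Δλ = 55.6° (east) — does not cross 180°.
Leg 6: -8.9° → -38.5°, shortest Δλ = -29.6° (west) — does not cross 180°.
Total crossings: 0.

0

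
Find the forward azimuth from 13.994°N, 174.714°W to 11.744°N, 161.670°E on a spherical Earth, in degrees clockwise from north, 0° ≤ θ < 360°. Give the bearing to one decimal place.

Δλ = 161.670 − -174.714 = 336.384°; wrapped into (−180°, 180°]: -23.616°.
θ = atan2( sin Δλ · cos φ₂ , cos φ₁ · sin φ₂ − sin φ₁ · cos φ₂ · cos Δλ )
  = atan2(-0.39222, -0.01943) = -92.836° → normalised to [0°, 360°): 267.164°.

267.2°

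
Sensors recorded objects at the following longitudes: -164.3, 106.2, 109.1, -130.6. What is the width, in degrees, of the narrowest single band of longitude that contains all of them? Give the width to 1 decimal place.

123.2°

Sort the longitudes: -164.3°, -130.6°, +106.2°, +109.1°.
Eastward gaps between consecutive values (wrapping around): 33.7°, 236.8°, 2.9°, 86.6°.
Largest gap = 236.8° ⇒ minimal covering band is its complement: 360° − 236.8° = 123.2°.
Band runs from +106.2° eastward to -130.6°, crossing the antimeridian.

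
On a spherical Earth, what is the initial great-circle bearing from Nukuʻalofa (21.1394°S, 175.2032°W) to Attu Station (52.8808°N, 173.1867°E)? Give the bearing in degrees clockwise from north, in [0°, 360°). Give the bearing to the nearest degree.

Δλ = 173.1867 − -175.2032 = 348.3899°; wrapped into (−180°, 180°]: -11.6101°.
θ = atan2( sin Δλ · cos φ₂ , cos φ₁ · sin φ₂ − sin φ₁ · cos φ₂ · cos Δλ )
  = atan2(-0.12145, 0.95691) = -7.233° → normalised to [0°, 360°): 352.767°.

353°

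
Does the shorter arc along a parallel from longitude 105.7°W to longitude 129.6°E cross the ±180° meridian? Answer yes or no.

Yes

Naïve |129.6 − -105.7| = 235.3° > 180°, so the shorter arc goes the other way round — across 180°.
Signed shortest Δλ = ((129.6 − -105.7 + 180) mod 360) − 180 = -124.7°.
Going west by 124.7° from -105.7° passes through 180° before reaching +129.6°.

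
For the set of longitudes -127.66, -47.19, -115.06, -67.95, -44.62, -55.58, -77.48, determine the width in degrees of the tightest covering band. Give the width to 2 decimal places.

83.04°

Sort the longitudes: -127.66°, -115.06°, -77.48°, -67.95°, -55.58°, -47.19°, -44.62°.
Eastward gaps between consecutive values (wrapping around): 12.60°, 37.58°, 9.53°, 12.37°, 8.39°, 2.57°, 276.96°.
Largest gap = 276.96° ⇒ minimal covering band is its complement: 360° − 276.96° = 83.04°.
Band runs from -127.66° eastward to -44.62°.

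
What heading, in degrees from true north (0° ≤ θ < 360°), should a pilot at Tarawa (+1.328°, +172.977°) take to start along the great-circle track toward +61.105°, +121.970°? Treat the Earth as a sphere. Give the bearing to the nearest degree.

337°

Δλ = 121.970 − 172.977 = -51.007°.
θ = atan2( sin Δλ · cos φ₂ , cos φ₁ · sin φ₂ − sin φ₁ · cos φ₂ · cos Δλ )
  = atan2(-0.37556, 0.86823) = -23.391° → normalised to [0°, 360°): 336.609°.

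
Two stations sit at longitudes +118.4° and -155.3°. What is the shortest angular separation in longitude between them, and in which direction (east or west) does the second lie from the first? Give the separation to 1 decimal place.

Raw difference: -155.3 − 118.4 = -273.7°.
Normalise into (−180°, 180°]: -273.7° + 360° = 86.3°.
Positive ⇒ the second point lies to the east; separation 86.3°.

86.3° east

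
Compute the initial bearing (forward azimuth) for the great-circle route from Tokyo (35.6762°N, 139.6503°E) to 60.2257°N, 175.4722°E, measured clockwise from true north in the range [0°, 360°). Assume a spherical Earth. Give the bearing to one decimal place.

Δλ = 175.4722 − 139.6503 = 35.8219°.
θ = atan2( sin Δλ · cos φ₂ , cos φ₁ · sin φ₂ − sin φ₁ · cos φ₂ · cos Δλ )
  = atan2(0.29063, 0.47026) = 31.717° → normalised to [0°, 360°): 31.717°.

31.7°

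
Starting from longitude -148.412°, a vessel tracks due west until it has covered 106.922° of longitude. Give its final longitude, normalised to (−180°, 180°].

+104.666°

Start at -148.412°; shift −106.922° → -255.334°.
-255.334° lies outside (−180°, 180°]; add 360° → +104.666°.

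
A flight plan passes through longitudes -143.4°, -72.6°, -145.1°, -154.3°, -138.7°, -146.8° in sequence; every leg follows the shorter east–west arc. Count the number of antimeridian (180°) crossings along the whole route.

0

Leg 1: -143.4° → -72.6°, shortest Δλ = 70.8° (east) — does not cross 180°.
Leg 2: -72.6° → -145.1°, shortest Δλ = -72.5° (west) — does not cross 180°.
Leg 3: -145.1° → -154.3°, shortest Δλ = -9.2° (west) — does not cross 180°.
Leg 4: -154.3° → -138.7°, shortest Δλ = 15.6° (east) — does not cross 180°.
Leg 5: -138.7° → -146.8°, shortest Δλ = -8.1° (west) — does not cross 180°.
Total crossings: 0.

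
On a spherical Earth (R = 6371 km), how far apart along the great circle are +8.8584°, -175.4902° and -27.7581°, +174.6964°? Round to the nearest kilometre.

4206 km

Δλ = 174.6964 − -175.4902 = 350.1866°; wrapped into (−180°, 180°]: -9.8134°.
Δφ = -27.7581 − 8.8584 = -36.6165°.
a = sin²(Δφ/2) + cos φ₁ · cos φ₂ · sin²(Δλ/2) = 0.105074.
c = 2·atan2(√a, √(1−a)) = 0.66023 rad → d = 6371·c ≈ 4206.32 km.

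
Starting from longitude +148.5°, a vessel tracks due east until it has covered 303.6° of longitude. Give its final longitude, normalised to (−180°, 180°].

+92.1°

Start at +148.5°; shift +303.6° → +452.1°.
+452.1° lies outside (−180°, 180°]; subtract 360° → +92.1°.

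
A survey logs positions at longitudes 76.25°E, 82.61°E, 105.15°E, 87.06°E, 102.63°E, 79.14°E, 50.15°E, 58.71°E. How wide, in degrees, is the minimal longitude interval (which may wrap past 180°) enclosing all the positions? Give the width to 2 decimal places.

Sort the longitudes: +50.15°, +58.71°, +76.25°, +79.14°, +82.61°, +87.06°, +102.63°, +105.15°.
Eastward gaps between consecutive values (wrapping around): 8.56°, 17.54°, 2.89°, 3.47°, 4.45°, 15.57°, 2.52°, 305.00°.
Largest gap = 305.00° ⇒ minimal covering band is its complement: 360° − 305.00° = 55.00°.
Band runs from +50.15° eastward to +105.15°.

55.00°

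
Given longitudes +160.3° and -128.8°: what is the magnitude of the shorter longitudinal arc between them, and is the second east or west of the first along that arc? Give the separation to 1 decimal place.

70.9° east

Raw difference: -128.8 − 160.3 = -289.1°.
Normalise into (−180°, 180°]: -289.1° + 360° = 70.9°.
Positive ⇒ the second point lies to the east; separation 70.9°.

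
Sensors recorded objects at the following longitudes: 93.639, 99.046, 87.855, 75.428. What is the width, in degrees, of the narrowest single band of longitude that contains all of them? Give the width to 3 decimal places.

Sort the longitudes: +75.428°, +87.855°, +93.639°, +99.046°.
Eastward gaps between consecutive values (wrapping around): 12.427°, 5.784°, 5.407°, 336.382°.
Largest gap = 336.382° ⇒ minimal covering band is its complement: 360° − 336.382° = 23.618°.
Band runs from +75.428° eastward to +99.046°.

23.618°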